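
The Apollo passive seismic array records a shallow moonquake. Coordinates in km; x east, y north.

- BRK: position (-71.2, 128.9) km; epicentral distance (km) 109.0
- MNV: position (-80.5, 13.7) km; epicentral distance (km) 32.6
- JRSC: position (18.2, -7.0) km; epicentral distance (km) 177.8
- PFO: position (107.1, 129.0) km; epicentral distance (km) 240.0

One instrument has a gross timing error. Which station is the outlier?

Solve using three stations at a time. Using BRK, MNV, PFO (subtract circle equations pairwise → linear system) gives (x, y) ≈ (-110.2, 27.1).
Distances from that point to each station vs reported:
  BRK: calculated 109.0 vs reported 109.0 → residual 0.0 km
  MNV: calculated 32.6 vs reported 32.6 → residual 0.0 km
  JRSC: calculated 132.9 vs reported 177.8 → residual 44.9 km
  PFO: calculated 240.0 vs reported 240.0 → residual 0.0 km
BRK, MNV, PFO are mutually consistent (residuals ≈ 0); JRSC is off by 44.9 km.

JRSC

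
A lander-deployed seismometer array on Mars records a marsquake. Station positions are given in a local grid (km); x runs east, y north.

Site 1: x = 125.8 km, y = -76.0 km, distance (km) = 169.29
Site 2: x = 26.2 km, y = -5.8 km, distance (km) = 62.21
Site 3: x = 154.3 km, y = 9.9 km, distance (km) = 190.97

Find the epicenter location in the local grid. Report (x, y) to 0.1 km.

Circle about each station: (x − 125.8)² + (y + 76.0)² = 169.29²; (x − 26.2)² + (y + 5.8)² = 62.21²; (x − 154.3)² + (y − 9.9)² = 190.97².
Subtracting pairs of circle equations eliminates x²+y² and gives linear equations (the radical axes):
-199.2 x + 140.4 y = 3907.46
57.0 x + 171.8 y = -5505.58
Solving the 2×2 system: x ≈ -34.2, y ≈ -20.7 km.

x ≈ -34.2 km, y ≈ -20.7 km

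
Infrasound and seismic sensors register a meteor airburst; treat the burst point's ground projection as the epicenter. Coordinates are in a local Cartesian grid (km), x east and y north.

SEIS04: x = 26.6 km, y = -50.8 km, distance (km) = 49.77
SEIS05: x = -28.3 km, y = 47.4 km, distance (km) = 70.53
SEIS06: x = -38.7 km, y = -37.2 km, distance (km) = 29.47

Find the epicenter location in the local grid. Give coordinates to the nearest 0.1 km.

x ≈ -13.7 km, y ≈ -21.6 km

Circle about each station: (x − 26.6)² + (y + 50.8)² = 49.77²; (x + 28.3)² + (y − 47.4)² = 70.53²; (x + 38.7)² + (y + 37.2)² = 29.47².
Subtracting pairs of circle equations eliminates x²+y² and gives linear equations (the radical axes):
-109.8 x + 196.4 y = -2737.98
-130.6 x + 27.2 y = 1201.90
Solving the 2×2 system: x ≈ -13.7, y ≈ -21.6 km.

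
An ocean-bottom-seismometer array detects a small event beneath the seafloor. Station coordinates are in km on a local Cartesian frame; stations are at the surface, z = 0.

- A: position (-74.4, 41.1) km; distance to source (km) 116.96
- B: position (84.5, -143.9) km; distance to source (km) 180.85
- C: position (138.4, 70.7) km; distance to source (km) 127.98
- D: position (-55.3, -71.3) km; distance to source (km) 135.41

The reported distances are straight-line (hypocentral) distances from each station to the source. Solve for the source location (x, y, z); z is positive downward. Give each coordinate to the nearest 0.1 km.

Each station gives a sphere (x−x_i)² + (y−y_i)² + z² = d_i² (stations at z=0).
Subtracting the A sphere from B and C: z² cancels, leaving linear equations in x and y:
317.8 x − 370.0 y = 1595.81
425.6 x + 59.2 y = 14229.24
Solving: x ≈ 30.401, y ≈ 21.799 km (keep extra digits for the depth step; rounded: 30.4, 21.8).
Then from the A sphere: z² = 116.96² − (x + 74.4)² − (y − 41.1)² with x = 30.401, y = 21.799, so z ≈ 48.206 ≈ 48.2 km.

(30.4, 21.8, 48.2)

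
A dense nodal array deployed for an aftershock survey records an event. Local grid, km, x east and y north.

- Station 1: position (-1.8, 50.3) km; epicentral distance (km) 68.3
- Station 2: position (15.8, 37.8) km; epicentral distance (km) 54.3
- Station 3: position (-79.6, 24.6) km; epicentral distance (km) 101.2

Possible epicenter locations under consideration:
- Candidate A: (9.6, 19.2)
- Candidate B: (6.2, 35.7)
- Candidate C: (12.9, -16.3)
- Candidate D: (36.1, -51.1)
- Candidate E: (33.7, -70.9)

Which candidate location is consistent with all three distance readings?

Candidate C

For each candidate, compare |candidate − station| to the reported distance:
Candidate A: residuals Station 1 35.2, Station 2 34.7, Station 3 11.8 → max 35.2 km
Candidate B: residuals Station 1 51.7, Station 2 44.5, Station 3 14.7 → max 51.7 km
Candidate C: residuals Station 1 0.1, Station 2 0.1, Station 3 0.1 → max 0.1 km
Candidate D: residuals Station 1 40.0, Station 2 36.9, Station 3 37.1 → max 40.0 km
Candidate E: residuals Station 1 58.0, Station 2 55.9, Station 3 47.0 → max 58.0 km
Only Candidate C has all residuals ≈ 0.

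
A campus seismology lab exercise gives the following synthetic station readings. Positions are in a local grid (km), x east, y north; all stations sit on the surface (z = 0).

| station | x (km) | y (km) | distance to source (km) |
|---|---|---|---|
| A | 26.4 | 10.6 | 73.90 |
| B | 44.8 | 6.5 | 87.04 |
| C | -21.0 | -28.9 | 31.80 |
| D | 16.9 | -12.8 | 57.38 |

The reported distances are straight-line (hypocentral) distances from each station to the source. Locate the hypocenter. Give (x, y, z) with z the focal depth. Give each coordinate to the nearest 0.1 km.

Each station gives a sphere (x−x_i)² + (y−y_i)² + z² = d_i² (stations at z=0).
Subtracting the A sphere from B and C: z² cancels, leaving linear equations in x and y:
36.8 x − 8.2 y = -874.78
-94.8 x − 79.0 y = 4916.86
Solving: x ≈ -29.699, y ≈ -26.601 km (keep extra digits for the depth step; rounded: -29.7, -26.6).
Then from the A sphere: z² = 73.90² − (x − 26.4)² − (y − 10.6)² with x = -29.699, y = -26.601, so z ≈ 30.499 ≈ 30.5 km.
Check against D (with the unrounded solution): distance 57.38 ≈ 57.38 km. ✓

x ≈ -29.7 km, y ≈ -26.6 km, depth ≈ 30.5 km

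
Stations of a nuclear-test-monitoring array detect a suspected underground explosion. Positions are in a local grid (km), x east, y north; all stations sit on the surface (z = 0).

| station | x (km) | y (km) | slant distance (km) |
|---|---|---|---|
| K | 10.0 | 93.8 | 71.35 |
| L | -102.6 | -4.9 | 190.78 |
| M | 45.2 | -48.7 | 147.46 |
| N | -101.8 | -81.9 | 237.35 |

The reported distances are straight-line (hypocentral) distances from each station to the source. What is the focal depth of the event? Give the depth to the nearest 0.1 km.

Each station gives a sphere (x−x_i)² + (y−y_i)² + z² = d_i² (stations at z=0).
Subtracting the K sphere from L and M: z² cancels, leaving linear equations in x and y:
-225.2 x − 197.4 y = -29653.86
70.4 x − 285.0 y = -21137.34
Solving: x ≈ 54.801, y ≈ 87.703 km (keep extra digits for the depth step; rounded: 54.8, 87.7).
Then from the K sphere: z² = 71.35² − (x − 10.0)² − (y − 93.8)² with x = 54.801, y = 87.703, so z ≈ 55.195 ≈ 55.2 km.

55.2 km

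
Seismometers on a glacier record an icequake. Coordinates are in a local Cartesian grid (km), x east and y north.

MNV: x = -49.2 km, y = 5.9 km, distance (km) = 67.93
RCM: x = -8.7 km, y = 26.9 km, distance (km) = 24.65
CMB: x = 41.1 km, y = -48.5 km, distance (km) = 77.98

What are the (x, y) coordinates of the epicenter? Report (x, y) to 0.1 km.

Circle about each station: (x + 49.2)² + (y − 5.9)² = 67.93²; (x + 8.7)² + (y − 26.9)² = 24.65²; (x − 41.1)² + (y + 48.5)² = 77.98².
Subtracting the MNV equation from the RCM and CMB equations removes the quadratic terms:
81.0 x + 42.0 y = 2350.71
180.6 x − 108.8 y = 119.61
Solving the 2×2 system: x ≈ 15.9, y ≈ 25.3 km.
Check against MNV (with the unrounded x, y): √((x + 49.2)²+(y − 5.9)²) = 67.93 ≈ 67.93 km. ✓

(15.9, 25.3)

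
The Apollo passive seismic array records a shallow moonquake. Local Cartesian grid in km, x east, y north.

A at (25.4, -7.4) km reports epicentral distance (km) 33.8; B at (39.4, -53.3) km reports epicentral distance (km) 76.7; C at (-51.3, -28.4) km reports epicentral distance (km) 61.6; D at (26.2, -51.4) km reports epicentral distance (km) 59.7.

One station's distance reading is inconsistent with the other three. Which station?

Solve using three stations at a time. Using A, B, C (subtract circle equations pairwise → linear system) gives (x, y) ≈ (-3.4, 10.4).
Distances from that point to each station vs reported:
  A: calculated 33.8 vs reported 33.8 → residual 0.0 km
  B: calculated 76.7 vs reported 76.7 → residual 0.0 km
  C: calculated 61.6 vs reported 61.6 → residual 0.0 km
  D: calculated 68.5 vs reported 59.7 → residual 8.8 km
A, B, C are mutually consistent (residuals ≈ 0); D is off by 8.8 km.

D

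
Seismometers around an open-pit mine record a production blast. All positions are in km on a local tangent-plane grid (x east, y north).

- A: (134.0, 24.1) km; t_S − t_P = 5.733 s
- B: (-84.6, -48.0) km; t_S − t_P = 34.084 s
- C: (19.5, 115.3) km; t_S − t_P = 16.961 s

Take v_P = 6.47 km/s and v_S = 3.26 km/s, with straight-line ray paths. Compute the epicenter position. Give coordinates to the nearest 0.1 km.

x ≈ 113.8 km, y ≈ 55.9 km

Distance from S−P lag: d = Δt · v_P v_S / (v_P − v_S) = Δt · (6.47·3.26)/(6.47−3.26) ≈ 6.5708·Δt.
So d_A = 37.67, d_B = 223.96, d_C = 111.45 km.
Circle about each station: (x − 134.0)² + (y − 24.1)² = 37.67²; (x + 84.6)² + (y + 48.0)² = 223.96²; (x − 19.5)² + (y − 115.3)² = 111.45².
Subtracting the A equation from the B and C equations removes the quadratic terms:
-437.2 x − 144.2 y = -57814.70
-229.0 x + 182.4 y = -15864.54
Solving the 2×2 system: x ≈ 113.8, y ≈ 55.9 km.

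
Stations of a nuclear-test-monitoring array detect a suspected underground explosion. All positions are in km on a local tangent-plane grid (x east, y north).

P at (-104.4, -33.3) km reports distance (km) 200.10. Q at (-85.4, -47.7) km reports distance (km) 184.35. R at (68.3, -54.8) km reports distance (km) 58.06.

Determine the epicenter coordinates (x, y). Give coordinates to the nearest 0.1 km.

Circle about each station: (x + 104.4)² + (y + 33.3)² = 200.10²; (x + 85.4)² + (y + 47.7)² = 184.35²; (x − 68.3)² + (y + 54.8)² = 58.06².
Subtracting the P equation from the Q and R equations removes the quadratic terms:
38.0 x − 28.8 y = 3615.29
345.4 x − 43.0 y = 32328.73
Solving the 2×2 system: x ≈ 93.3, y ≈ -2.4 km.

(93.3, -2.4)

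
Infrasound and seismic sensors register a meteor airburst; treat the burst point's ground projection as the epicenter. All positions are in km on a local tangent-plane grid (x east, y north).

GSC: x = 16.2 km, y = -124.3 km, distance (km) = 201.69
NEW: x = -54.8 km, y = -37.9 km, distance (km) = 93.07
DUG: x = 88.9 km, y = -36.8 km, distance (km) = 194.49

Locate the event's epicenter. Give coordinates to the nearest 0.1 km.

-85.1 km east, 50.1 km north

Circle about each station: (x − 16.2)² + (y + 124.3)² = 201.69²; (x + 54.8)² + (y + 37.9)² = 93.07²; (x − 88.9)² + (y + 36.8)² = 194.49².
Subtracting the GSC equation from the NEW and DUG equations removes the quadratic terms:
-142.0 x + 172.8 y = 20743.35
145.4 x + 175.0 y = -3602.98
Solving the 2×2 system: x ≈ -85.1, y ≈ 50.1 km.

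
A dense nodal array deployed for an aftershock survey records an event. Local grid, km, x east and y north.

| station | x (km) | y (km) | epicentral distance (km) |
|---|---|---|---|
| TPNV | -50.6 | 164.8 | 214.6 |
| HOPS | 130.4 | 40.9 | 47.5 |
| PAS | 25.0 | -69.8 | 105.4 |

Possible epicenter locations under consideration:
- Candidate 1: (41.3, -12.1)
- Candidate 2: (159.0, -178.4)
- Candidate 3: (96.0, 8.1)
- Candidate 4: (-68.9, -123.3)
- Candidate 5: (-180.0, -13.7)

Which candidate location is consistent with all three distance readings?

Candidate 3

For each candidate, compare |candidate − station| to the reported distance:
Candidate 1: residuals TPNV 15.3, HOPS 56.2, PAS 45.4 → max 56.2 km
Candidate 2: residuals TPNV 187.5, HOPS 173.7, PAS 67.1 → max 187.5 km
Candidate 3: residuals TPNV 0.0, HOPS 0.0, PAS 0.0 → max 0.0 km
Candidate 4: residuals TPNV 74.1, HOPS 210.7, PAS 2.7 → max 210.7 km
Candidate 5: residuals TPNV 5.9, HOPS 267.7, PAS 107.1 → max 267.7 km
Only Candidate 3 has all residuals ≈ 0.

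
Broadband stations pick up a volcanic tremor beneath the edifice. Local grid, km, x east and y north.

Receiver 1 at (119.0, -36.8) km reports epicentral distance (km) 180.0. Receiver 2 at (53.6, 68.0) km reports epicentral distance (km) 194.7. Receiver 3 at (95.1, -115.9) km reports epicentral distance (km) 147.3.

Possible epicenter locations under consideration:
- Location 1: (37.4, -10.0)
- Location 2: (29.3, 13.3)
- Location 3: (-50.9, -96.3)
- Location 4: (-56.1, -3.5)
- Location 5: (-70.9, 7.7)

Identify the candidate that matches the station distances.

Location 3

For each candidate, compare |candidate − station| to the reported distance:
Location 1: residuals Receiver 1 94.1, Receiver 2 115.0, Receiver 3 26.7 → max 115.0 km
Location 2: residuals Receiver 1 77.3, Receiver 2 134.8, Receiver 3 2.3 → max 134.8 km
Location 3: residuals Receiver 1 0.0, Receiver 2 0.0, Receiver 3 0.0 → max 0.0 km
Location 4: residuals Receiver 1 1.8, Receiver 2 63.8, Receiver 3 41.1 → max 63.8 km
Location 5: residuals Receiver 1 15.0, Receiver 2 56.4, Receiver 3 59.7 → max 59.7 km
Only Location 3 has all residuals ≈ 0.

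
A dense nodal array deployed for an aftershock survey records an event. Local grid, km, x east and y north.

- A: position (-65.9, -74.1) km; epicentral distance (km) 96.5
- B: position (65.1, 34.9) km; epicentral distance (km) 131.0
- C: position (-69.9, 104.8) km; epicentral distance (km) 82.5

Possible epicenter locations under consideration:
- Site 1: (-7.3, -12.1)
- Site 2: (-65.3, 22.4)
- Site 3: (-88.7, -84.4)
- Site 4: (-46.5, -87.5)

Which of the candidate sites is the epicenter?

For each candidate, compare |candidate − station| to the reported distance:
Site 1: residuals A 11.2, B 44.7, C 50.1 → max 50.1 km
Site 2: residuals A 0.0, B 0.0, C 0.0 → max 0.0 km
Site 3: residuals A 71.5, B 63.6, C 107.6 → max 107.6 km
Site 4: residuals A 72.9, B 34.6, C 111.2 → max 111.2 km
Only Site 2 has all residuals ≈ 0.

Site 2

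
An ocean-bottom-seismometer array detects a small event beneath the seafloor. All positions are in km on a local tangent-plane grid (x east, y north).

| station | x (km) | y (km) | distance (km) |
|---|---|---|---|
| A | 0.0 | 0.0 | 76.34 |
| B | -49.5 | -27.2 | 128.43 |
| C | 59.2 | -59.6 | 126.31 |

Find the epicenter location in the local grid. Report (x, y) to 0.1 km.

x ≈ 39.7 km, y ≈ 65.2 km

Circle about each station: x² + y² = 76.34²; (x + 49.5)² + (y + 27.2)² = 128.43²; (x − 59.2)² + (y + 59.6)² = 126.31².
Subtracting the A equation from the B and C equations removes the quadratic terms:
-99.0 x − 54.4 y = -7476.38
118.4 x − 119.2 y = -3069.62
Solving the 2×2 system: x ≈ 39.7, y ≈ 65.2 km.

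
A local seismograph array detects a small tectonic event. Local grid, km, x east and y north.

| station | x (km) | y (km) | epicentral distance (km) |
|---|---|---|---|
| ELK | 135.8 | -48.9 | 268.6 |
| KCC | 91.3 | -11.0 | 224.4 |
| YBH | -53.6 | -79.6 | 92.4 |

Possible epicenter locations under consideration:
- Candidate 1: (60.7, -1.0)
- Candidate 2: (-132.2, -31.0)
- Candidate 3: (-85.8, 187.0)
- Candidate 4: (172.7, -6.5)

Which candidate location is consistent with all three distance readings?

For each candidate, compare |candidate − station| to the reported distance:
Candidate 1: residuals ELK 179.5, KCC 192.2, YBH 46.3 → max 192.2 km
Candidate 2: residuals ELK 0.0, KCC 0.0, YBH 0.0 → max 0.0 km
Candidate 3: residuals ELK 55.1, KCC 41.2, YBH 176.1 → max 176.1 km
Candidate 4: residuals ELK 212.4, KCC 142.9, YBH 145.4 → max 212.4 km
Only Candidate 2 has all residuals ≈ 0.

Candidate 2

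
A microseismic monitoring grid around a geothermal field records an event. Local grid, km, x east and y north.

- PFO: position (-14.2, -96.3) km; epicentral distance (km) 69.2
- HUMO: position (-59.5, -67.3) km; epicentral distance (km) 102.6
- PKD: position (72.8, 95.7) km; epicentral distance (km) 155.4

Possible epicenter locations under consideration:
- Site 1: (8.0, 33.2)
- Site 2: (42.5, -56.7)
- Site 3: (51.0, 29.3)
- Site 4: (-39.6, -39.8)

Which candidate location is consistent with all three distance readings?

Site 2

For each candidate, compare |candidate − station| to the reported distance:
Site 1: residuals PFO 62.2, HUMO 18.5, PKD 65.4 → max 65.4 km
Site 2: residuals PFO 0.0, HUMO 0.1, PKD 0.0 → max 0.1 km
Site 3: residuals PFO 72.3, HUMO 44.2, PKD 85.5 → max 85.5 km
Site 4: residuals PFO 7.3, HUMO 68.7, PKD 20.7 → max 68.7 km
Only Site 2 has all residuals ≈ 0.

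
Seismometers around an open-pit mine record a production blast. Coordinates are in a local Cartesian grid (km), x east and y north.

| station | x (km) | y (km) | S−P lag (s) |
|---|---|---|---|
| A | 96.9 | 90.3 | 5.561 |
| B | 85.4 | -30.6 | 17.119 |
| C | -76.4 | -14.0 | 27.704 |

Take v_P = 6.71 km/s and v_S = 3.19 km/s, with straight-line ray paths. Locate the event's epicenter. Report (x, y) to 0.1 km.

Distance from S−P lag: d = Δt · v_P v_S / (v_P − v_S) = Δt · (6.71·3.19)/(6.71−3.19) ≈ 6.0809·Δt.
So d_A = 33.82, d_B = 104.10, d_C = 168.47 km.
Circle about each station: (x − 96.9)² + (y − 90.3)² = 33.82²; (x − 85.4)² + (y + 30.6)² = 104.10²; (x + 76.4)² + (y + 14.0)² = 168.47².
Subtracting the A equation from the B and C equations removes the quadratic terms:
-23.0 x − 241.8 y = -19007.20
-346.6 x − 208.6 y = -38749.09
Solving the 2×2 system: x ≈ 68.4, y ≈ 72.1 km.

x ≈ 68.4 km, y ≈ 72.1 km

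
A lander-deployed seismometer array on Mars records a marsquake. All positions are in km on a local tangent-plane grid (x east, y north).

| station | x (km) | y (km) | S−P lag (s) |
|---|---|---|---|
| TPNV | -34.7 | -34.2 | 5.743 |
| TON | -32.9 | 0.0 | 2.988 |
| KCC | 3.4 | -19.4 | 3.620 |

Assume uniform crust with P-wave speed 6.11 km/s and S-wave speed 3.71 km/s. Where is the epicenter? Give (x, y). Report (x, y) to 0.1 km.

Distance from S−P lag: d = Δt · v_P v_S / (v_P − v_S) = Δt · (6.11·3.71)/(6.11−3.71) ≈ 9.4450·Δt.
So d_TPNV = 54.24, d_TON = 28.22, d_KCC = 34.19 km.
Circle about each station: (x + 34.7)² + (y + 34.2)² = 54.24²; (x + 32.9)² + y² = 28.22²; (x − 3.4)² + (y + 19.4)² = 34.19².
Subtracting the TPNV equation from the TON and KCC equations removes the quadratic terms:
3.6 x + 68.4 y = 854.29
76.2 x + 29.6 y = -212.79
Solving the 2×2 system: x ≈ -7.8, y ≈ 12.9 km.

-7.8 km east, 12.9 km north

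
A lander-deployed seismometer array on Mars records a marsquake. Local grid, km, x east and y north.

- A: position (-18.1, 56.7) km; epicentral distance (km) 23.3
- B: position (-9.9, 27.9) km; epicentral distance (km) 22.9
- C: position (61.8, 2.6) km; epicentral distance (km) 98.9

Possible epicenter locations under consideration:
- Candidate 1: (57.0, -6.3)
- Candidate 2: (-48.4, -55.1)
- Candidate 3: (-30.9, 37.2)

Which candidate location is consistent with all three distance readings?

For each candidate, compare |candidate − station| to the reported distance:
Candidate 1: residuals A 74.7, B 52.2, C 88.8 → max 88.8 km
Candidate 2: residuals A 92.5, B 68.6, C 25.5 → max 92.5 km
Candidate 3: residuals A 0.0, B 0.1, C 0.0 → max 0.1 km
Only Candidate 3 has all residuals ≈ 0.

Candidate 3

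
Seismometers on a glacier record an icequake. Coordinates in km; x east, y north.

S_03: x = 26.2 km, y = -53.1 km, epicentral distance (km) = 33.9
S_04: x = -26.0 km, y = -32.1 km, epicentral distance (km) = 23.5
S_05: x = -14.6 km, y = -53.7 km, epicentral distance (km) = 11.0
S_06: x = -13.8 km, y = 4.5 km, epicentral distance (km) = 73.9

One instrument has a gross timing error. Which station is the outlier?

Solve using three stations at a time. Using S_03, S_04, S_05 (subtract circle equations pairwise → linear system) gives (x, y) ≈ (-6.9, -45.8).
Distances from that point to each station vs reported:
  S_03: calculated 33.9 vs reported 33.9 → residual 0.0 km
  S_04: calculated 23.5 vs reported 23.5 → residual 0.0 km
  S_05: calculated 11.0 vs reported 11.0 → residual 0.0 km
  S_06: calculated 50.8 vs reported 73.9 → residual 23.1 km
S_03, S_04, S_05 are mutually consistent (residuals ≈ 0); S_06 is off by 23.1 km.

S_06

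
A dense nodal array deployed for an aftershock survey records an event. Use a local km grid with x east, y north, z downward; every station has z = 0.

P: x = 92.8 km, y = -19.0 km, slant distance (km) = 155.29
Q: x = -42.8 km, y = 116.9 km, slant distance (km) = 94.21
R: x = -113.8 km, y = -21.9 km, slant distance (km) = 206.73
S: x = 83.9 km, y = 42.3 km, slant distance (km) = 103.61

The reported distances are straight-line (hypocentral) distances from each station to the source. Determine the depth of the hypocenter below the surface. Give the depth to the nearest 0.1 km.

Each station gives a sphere (x−x_i)² + (y−y_i)² + z² = d_i² (stations at z=0).
Subtracting the P sphere from Q and R: z² cancels, leaving linear equations in x and y:
-271.2 x + 271.8 y = 21764.07
-413.2 x − 5.8 y = -14165.10
Solving: x ≈ 32.699, y ≈ 112.701 km (keep extra digits for the depth step; rounded: 32.7, 112.7).
Then from the P sphere: z² = 155.29² − (x − 92.8)² − (y + 19.0)² with x = 32.699, y = 112.701, so z ≈ 56.193 ≈ 56.2 km.

z ≈ 56.2 km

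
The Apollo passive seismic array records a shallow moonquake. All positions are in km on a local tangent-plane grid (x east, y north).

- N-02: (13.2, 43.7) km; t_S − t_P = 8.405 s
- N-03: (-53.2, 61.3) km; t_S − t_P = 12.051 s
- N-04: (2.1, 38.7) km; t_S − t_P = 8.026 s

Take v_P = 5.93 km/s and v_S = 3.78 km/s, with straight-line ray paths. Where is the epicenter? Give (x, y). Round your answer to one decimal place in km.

x ≈ 15.5 km, y ≈ -43.9 km

Distance from S−P lag: d = Δt · v_P v_S / (v_P − v_S) = Δt · (5.93·3.78)/(5.93−3.78) ≈ 10.4258·Δt.
So d_N-02 = 87.63, d_N-03 = 125.64, d_N-04 = 83.68 km.
Circle about each station: (x − 13.2)² + (y − 43.7)² = 87.63²; (x + 53.2)² + (y − 61.3)² = 125.64²; (x − 2.1)² + (y − 38.7)² = 83.68².
Subtracting pairs of circle equations eliminates x²+y² and gives linear equations (the radical axes):
-132.8 x + 35.2 y = -3602.39
-22.2 x − 10.0 y = 94.84
Solving the 2×2 system: x ≈ 15.5, y ≈ -43.9 km.
Check against N-02 (with the unrounded x, y): √((x − 13.2)²+(y − 43.7)²) = 87.61 ≈ 87.63 km. ✓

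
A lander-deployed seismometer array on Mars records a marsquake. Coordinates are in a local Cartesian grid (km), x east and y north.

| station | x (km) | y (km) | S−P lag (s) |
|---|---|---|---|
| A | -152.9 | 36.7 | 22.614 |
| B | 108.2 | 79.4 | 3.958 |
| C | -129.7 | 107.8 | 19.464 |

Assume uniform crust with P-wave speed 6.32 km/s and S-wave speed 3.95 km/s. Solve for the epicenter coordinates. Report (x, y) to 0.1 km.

x ≈ 75.3 km, y ≈ 105.0 km

Distance from S−P lag: d = Δt · v_P v_S / (v_P − v_S) = Δt · (6.32·3.95)/(6.32−3.95) ≈ 10.5333·Δt.
So d_A = 238.20, d_B = 41.69, d_C = 205.02 km.
Circle about each station: (x + 152.9)² + (y − 36.7)² = 238.20²; (x − 108.2)² + (y − 79.4)² = 41.69²; (x + 129.7)² + (y − 107.8)² = 205.02².
Subtracting pairs of circle equations eliminates x²+y² and gives linear equations (the radical axes):
522.2 x + 85.4 y = 48287.48
46.4 x + 142.2 y = 18423.67
Solving the 2×2 system: x ≈ 75.3, y ≈ 105.0 km.
Check against A (with the unrounded x, y): √((x + 152.9)²+(y − 36.7)²) = 238.20 ≈ 238.20 km. ✓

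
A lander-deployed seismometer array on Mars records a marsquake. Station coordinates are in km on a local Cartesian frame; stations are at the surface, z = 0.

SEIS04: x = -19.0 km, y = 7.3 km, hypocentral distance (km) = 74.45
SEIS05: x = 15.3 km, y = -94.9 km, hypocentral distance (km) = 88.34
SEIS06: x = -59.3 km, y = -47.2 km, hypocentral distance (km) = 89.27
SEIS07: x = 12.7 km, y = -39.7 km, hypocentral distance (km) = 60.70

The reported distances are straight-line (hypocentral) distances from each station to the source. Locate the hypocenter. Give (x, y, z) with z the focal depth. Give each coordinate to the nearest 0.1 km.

Each station gives a sphere (x−x_i)² + (y−y_i)² + z² = d_i² (stations at z=0).
Subtracting the SEIS04 sphere from SEIS05 and SEIS06: z² cancels, leaving linear equations in x and y:
68.6 x − 204.4 y = 6564.66
-80.6 x − 109.0 y = 2903.71
Solving: x ≈ 5.095, y ≈ -30.407 km (keep extra digits for the depth step; rounded: 5.1, -30.4).
Then from the SEIS04 sphere: z² = 74.45² − (x + 19.0)² − (y − 7.3)² with x = 5.095, y = -30.407, so z ≈ 59.501 ≈ 59.5 km.

x ≈ 5.1 km, y ≈ -30.4 km, depth ≈ 59.5 km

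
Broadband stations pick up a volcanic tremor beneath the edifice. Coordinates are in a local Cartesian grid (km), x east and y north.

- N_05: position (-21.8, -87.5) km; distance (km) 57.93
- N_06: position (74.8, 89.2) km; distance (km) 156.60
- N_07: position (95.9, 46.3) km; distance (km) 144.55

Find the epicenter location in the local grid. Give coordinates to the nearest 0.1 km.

Circle about each station: (x + 21.8)² + (y + 87.5)² = 57.93²; (x − 74.8)² + (y − 89.2)² = 156.60²; (x − 95.9)² + (y − 46.3)² = 144.55².
Subtracting pairs of circle equations eliminates x²+y² and gives linear equations (the radical axes):
193.2 x + 353.4 y = -15747.49
235.4 x + 267.6 y = -14329.81
Solving the 2×2 system: x ≈ -27.0, y ≈ -29.8 km.
Check against N_05 (with the unrounded x, y): √((x + 21.8)²+(y + 87.5)²) = 57.93 ≈ 57.93 km. ✓

x ≈ -27.0 km, y ≈ -29.8 km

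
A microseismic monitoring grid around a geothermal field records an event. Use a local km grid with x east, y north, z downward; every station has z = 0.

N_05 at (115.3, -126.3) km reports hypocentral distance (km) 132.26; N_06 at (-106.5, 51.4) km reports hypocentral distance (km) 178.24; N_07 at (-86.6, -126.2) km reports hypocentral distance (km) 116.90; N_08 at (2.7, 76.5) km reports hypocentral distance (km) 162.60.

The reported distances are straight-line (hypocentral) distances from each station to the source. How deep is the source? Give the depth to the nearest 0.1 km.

Each station gives a sphere (x−x_i)² + (y−y_i)² + z² = d_i² (stations at z=0).
Subtracting the N_05 sphere from N_06 and N_07: z² cancels, leaving linear equations in x and y:
-443.6 x + 355.4 y = -29538.36
-403.8 x + 0.2 y = -1992.68
Solving: x ≈ 4.897, y ≈ -77.001 km (keep extra digits for the depth step; rounded: 4.9, -77.0).
Then from the N_05 sphere: z² = 132.26² − (x − 115.3)² − (y + 126.3)² with x = 4.897, y = -77.001, so z ≈ 53.605 ≈ 53.6 km.

z ≈ 53.6 km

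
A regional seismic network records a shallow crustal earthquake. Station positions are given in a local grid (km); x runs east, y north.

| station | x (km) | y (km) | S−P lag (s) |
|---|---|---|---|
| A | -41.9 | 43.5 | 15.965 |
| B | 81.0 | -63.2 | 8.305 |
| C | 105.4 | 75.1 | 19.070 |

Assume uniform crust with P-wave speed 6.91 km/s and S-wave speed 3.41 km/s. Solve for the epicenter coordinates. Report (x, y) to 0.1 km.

Distance from S−P lag: d = Δt · v_P v_S / (v_P − v_S) = Δt · (6.91·3.41)/(6.91−3.41) ≈ 6.7323·Δt.
So d_A = 107.48, d_B = 55.91, d_C = 128.39 km.
Circle about each station: (x + 41.9)² + (y − 43.5)² = 107.48²; (x − 81.0)² + (y + 63.2)² = 55.91²; (x − 105.4)² + (y − 75.1)² = 128.39².
Subtracting pairs of circle equations eliminates x²+y² and gives linear equations (the radical axes):
245.8 x − 213.4 y = 15333.40
294.6 x + 63.2 y = 8169.27
Solving the 2×2 system: x ≈ 34.6, y ≈ -32.0 km.

34.6 km east, -32.0 km north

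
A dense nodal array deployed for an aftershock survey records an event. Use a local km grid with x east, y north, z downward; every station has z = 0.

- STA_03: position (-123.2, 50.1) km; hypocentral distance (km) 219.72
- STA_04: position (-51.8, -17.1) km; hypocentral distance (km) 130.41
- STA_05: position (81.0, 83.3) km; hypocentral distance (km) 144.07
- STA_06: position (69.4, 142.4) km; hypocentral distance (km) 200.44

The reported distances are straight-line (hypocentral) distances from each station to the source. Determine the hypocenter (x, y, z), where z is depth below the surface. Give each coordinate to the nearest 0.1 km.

(65.8, -53.3, 43.2)

Each station gives a sphere (x−x_i)² + (y−y_i)² + z² = d_i² (stations at z=0).
Subtracting the STA_03 sphere from STA_04 and STA_05: z² cancels, leaving linear equations in x and y:
142.8 x − 134.4 y = 16557.51
408.4 x + 66.4 y = 23332.35
Solving: x ≈ 65.795, y ≈ -53.288 km (keep extra digits for the depth step; rounded: 65.8, -53.3).
Then from the STA_03 sphere: z² = 219.72² − (x + 123.2)² − (y − 50.1)² with x = 65.795, y = -53.288, so z ≈ 43.228 ≈ 43.2 km.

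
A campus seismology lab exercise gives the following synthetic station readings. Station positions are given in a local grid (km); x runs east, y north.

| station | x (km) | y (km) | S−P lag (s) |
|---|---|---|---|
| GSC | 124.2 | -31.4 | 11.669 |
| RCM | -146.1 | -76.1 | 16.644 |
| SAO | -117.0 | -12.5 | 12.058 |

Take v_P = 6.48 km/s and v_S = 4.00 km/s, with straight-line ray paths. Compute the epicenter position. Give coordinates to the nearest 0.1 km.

Distance from S−P lag: d = Δt · v_P v_S / (v_P − v_S) = Δt · (6.48·4.00)/(6.48−4.00) ≈ 10.4516·Δt.
So d_GSC = 121.96, d_RCM = 173.96, d_SAO = 126.03 km.
Circle about each station: (x − 124.2)² + (y + 31.4)² = 121.96²; (x + 146.1)² + (y + 76.1)² = 173.96²; (x + 117.0)² + (y + 12.5)² = 126.03².
Subtracting the GSC equation from the RCM and SAO equations removes the quadratic terms:
-540.6 x − 89.4 y = -4663.02
-482.4 x + 37.8 y = -3575.67
Solving the 2×2 system: x ≈ 7.8, y ≈ 5.0 km.

(7.8, 5.0)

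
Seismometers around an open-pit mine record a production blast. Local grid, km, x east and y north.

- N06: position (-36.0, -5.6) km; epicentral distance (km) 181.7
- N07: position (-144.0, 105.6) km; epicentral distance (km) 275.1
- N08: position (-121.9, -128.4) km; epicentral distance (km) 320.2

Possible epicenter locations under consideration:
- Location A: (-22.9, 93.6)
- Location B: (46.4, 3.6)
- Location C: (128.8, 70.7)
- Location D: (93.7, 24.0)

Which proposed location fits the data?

Location C

For each candidate, compare |candidate − station| to the reported distance:
Location A: residuals N06 81.6, N07 153.4, N08 77.1 → max 153.4 km
Location B: residuals N06 98.8, N07 59.1, N08 106.3 → max 106.3 km
Location C: residuals N06 0.1, N07 0.1, N08 0.1 → max 0.1 km
Location D: residuals N06 48.7, N07 23.8, N08 56.2 → max 56.2 km
Only Location C has all residuals ≈ 0.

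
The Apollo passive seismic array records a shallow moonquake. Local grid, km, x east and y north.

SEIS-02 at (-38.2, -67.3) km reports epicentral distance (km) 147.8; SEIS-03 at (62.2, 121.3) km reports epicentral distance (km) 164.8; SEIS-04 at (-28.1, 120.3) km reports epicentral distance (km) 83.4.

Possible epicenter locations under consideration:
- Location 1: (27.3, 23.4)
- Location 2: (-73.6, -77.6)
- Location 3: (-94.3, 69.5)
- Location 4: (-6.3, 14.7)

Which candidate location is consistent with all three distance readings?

Location 3

For each candidate, compare |candidate − station| to the reported distance:
Location 1: residuals SEIS-02 35.9, SEIS-03 60.9, SEIS-04 28.2 → max 60.9 km
Location 2: residuals SEIS-02 110.9, SEIS-03 76.0, SEIS-04 119.7 → max 119.7 km
Location 3: residuals SEIS-02 0.1, SEIS-03 0.0, SEIS-04 0.0 → max 0.1 km
Location 4: residuals SEIS-02 59.8, SEIS-03 38.1, SEIS-04 24.4 → max 59.8 km
Only Location 3 has all residuals ≈ 0.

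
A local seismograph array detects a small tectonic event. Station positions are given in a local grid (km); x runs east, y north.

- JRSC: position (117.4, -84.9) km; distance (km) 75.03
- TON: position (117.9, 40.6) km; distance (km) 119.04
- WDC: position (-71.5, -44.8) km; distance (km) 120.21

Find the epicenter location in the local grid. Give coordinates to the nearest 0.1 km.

Circle about each station: (x − 117.4)² + (y + 84.9)² = 75.03²; (x − 117.9)² + (y − 40.6)² = 119.04²; (x + 71.5)² + (y + 44.8)² = 120.21².
Subtracting the JRSC equation from the TON and WDC equations removes the quadratic terms:
1.0 x + 251.0 y = -13983.02
-377.8 x + 80.2 y = -22692.42
Solving the 2×2 system: x ≈ 48.2, y ≈ -55.9 km.
Check against JRSC (with the unrounded x, y): √((x − 117.4)²+(y + 84.9)²) = 75.03 ≈ 75.03 km. ✓

48.2 km east, -55.9 km north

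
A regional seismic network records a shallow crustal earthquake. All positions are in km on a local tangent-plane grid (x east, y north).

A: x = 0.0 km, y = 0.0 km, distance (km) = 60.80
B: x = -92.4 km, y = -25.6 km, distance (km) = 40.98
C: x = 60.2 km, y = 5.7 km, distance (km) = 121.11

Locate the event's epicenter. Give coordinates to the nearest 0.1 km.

Circle about each station: x² + y² = 60.80²; (x + 92.4)² + (y + 25.6)² = 40.98²; (x − 60.2)² + (y − 5.7)² = 121.11².
Subtracting the A equation from the B and C equations removes the quadratic terms:
-184.8 x − 51.2 y = 11210.40
120.4 x + 11.4 y = -7314.46
Solving the 2×2 system: x ≈ -60.8, y ≈ 0.5 km.

x ≈ -60.8 km, y ≈ 0.5 km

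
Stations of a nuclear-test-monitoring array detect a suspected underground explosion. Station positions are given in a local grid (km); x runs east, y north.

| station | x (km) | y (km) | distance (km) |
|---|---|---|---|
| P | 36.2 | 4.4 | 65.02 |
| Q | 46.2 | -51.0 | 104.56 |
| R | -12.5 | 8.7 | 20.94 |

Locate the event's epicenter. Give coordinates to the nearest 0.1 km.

(-25.4, 25.2)

Circle about each station: (x − 36.2)² + (y − 4.4)² = 65.02²; (x − 46.2)² + (y + 51.0)² = 104.56²; (x + 12.5)² + (y − 8.7)² = 20.94².
Subtracting pairs of circle equations eliminates x²+y² and gives linear equations (the radical axes):
20.0 x − 110.8 y = -3299.55
-97.4 x + 8.6 y = 2691.26
Solving the 2×2 system: x ≈ -25.4, y ≈ 25.2 km.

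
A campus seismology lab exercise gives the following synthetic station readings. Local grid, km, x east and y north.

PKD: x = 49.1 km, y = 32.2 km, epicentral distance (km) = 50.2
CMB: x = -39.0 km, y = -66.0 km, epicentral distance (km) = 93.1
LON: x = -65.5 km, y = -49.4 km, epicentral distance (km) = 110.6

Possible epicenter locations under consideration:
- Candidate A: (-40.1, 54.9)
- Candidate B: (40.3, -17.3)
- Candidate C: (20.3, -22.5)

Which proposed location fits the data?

Candidate B

For each candidate, compare |candidate − station| to the reported distance:
Candidate A: residuals PKD 41.8, CMB 27.8, LON 3.3 → max 41.8 km
Candidate B: residuals PKD 0.1, CMB 0.0, LON 0.0 → max 0.1 km
Candidate C: residuals PKD 11.6, CMB 19.6, LON 20.7 → max 20.7 km
Only Candidate B has all residuals ≈ 0.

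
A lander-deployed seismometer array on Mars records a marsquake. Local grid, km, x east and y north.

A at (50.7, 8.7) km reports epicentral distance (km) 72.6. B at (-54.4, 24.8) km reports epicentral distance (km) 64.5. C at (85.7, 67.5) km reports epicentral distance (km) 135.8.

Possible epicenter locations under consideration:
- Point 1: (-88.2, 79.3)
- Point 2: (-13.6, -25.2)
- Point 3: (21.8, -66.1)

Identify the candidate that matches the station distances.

Point 2

For each candidate, compare |candidate − station| to the reported distance:
Point 1: residuals A 83.2, B 0.4, C 38.5 → max 83.2 km
Point 2: residuals A 0.1, B 0.0, C 0.0 → max 0.1 km
Point 3: residuals A 7.6, B 54.1, C 12.3 → max 54.1 km
Only Point 2 has all residuals ≈ 0.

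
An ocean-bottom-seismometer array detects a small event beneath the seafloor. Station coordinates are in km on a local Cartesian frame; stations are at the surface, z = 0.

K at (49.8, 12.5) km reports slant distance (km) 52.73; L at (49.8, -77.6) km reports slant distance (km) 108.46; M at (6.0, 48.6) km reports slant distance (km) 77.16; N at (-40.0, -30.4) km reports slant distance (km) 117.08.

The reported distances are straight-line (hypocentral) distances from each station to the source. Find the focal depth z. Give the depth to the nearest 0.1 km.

Each station gives a sphere (x−x_i)² + (y−y_i)² + z² = d_i² (stations at z=0).
Subtracting the K sphere from L and M: z² cancels, leaving linear equations in x and y:
0.0 x − 180.2 y = -3117.61
-87.6 x + 72.2 y = -3411.54
Solving: x ≈ 53.204, y ≈ 17.301 km (keep extra digits for the depth step; rounded: 53.2, 17.3).
Then from the K sphere: z² = 52.73² − (x − 49.8)² − (y − 12.5)² with x = 53.204, y = 17.301, so z ≈ 52.401 ≈ 52.4 km.

depth ≈ 52.4 km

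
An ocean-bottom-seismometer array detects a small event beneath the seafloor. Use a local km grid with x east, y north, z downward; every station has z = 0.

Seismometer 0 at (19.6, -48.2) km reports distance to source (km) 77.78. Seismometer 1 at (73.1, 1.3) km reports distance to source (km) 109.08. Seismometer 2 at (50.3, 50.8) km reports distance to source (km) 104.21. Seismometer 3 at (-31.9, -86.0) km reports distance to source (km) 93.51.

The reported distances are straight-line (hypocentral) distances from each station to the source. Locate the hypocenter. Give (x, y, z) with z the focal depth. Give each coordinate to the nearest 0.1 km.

(-26.3, -4.0, 44.6)

Each station gives a sphere (x−x_i)² + (y−y_i)² + z² = d_i² (stations at z=0).
Subtracting the Seismometer 0 sphere from Seismometer 1 and Seismometer 2: z² cancels, leaving linear equations in x and y:
107.0 x + 99.0 y = -3210.82
61.4 x + 198.0 y = -2406.67
Solving: x ≈ -26.310, y ≈ -3.996 km (keep extra digits for the depth step; rounded: -26.3, -4.0).
Then from the Seismometer 0 sphere: z² = 77.78² − (x − 19.6)² − (y + 48.2)² with x = -26.310, y = -3.996, so z ≈ 44.587 ≈ 44.6 km.
Check against Seismometer 3 (with the unrounded solution): distance 93.51 ≈ 93.51 km. ✓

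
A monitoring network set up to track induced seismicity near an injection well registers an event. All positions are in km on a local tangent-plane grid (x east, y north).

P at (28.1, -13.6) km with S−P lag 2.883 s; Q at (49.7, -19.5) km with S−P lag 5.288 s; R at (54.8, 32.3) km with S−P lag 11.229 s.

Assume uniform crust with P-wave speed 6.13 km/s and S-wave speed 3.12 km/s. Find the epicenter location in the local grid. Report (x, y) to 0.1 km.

17.3 km east, -28.4 km north

Distance from S−P lag: d = Δt · v_P v_S / (v_P − v_S) = Δt · (6.13·3.12)/(6.13−3.12) ≈ 6.3540·Δt.
So d_P = 18.32, d_Q = 33.60, d_R = 71.35 km.
Circle about each station: (x − 28.1)² + (y + 13.6)² = 18.32²; (x − 49.7)² + (y + 19.5)² = 33.60²; (x − 54.8)² + (y − 32.3)² = 71.35².
Subtracting pairs of circle equations eliminates x²+y² and gives linear equations (the radical axes):
43.2 x − 11.8 y = 1082.43
53.4 x + 91.8 y = -1683.44
Solving the 2×2 system: x ≈ 17.3, y ≈ -28.4 km.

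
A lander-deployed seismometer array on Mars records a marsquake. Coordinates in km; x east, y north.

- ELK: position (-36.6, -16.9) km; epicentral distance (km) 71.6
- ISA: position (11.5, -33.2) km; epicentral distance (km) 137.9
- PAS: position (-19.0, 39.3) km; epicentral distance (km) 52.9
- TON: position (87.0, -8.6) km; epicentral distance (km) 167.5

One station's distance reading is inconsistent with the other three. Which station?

ISA

Solve using three stations at a time. Using ELK, PAS, TON (subtract circle equations pairwise → linear system) gives (x, y) ≈ (-71.5, 45.6).
Distances from that point to each station vs reported:
  ELK: calculated 71.6 vs reported 71.6 → residual 0.0 km
  ISA: calculated 114.4 vs reported 137.9 → residual 23.5 km
  PAS: calculated 52.9 vs reported 52.9 → residual 0.0 km
  TON: calculated 167.5 vs reported 167.5 → residual 0.0 km
ELK, PAS, TON are mutually consistent (residuals ≈ 0); ISA is off by 23.5 km.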